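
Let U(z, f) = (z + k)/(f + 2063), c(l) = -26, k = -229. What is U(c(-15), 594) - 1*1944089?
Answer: -5165444728/2657 ≈ -1.9441e+6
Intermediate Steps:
U(z, f) = (-229 + z)/(2063 + f) (U(z, f) = (z - 229)/(f + 2063) = (-229 + z)/(2063 + f))
U(c(-15), 594) - 1*1944089 = (-229 - 26)/(2063 + 594) - 1*1944089 = -255/2657 - 1944089 = -5165444728/2657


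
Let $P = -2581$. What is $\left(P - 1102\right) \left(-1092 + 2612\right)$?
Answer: $-5598160$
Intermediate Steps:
$\left(P - 1102\right) \left(-1092 + 2612\right) = \left(-2581 - 1102\right) \left(-1092 + 2612\right) = \left(-3683\right) 1520 = -5598160$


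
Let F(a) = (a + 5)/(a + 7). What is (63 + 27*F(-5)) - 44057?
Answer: -43994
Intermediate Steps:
F(a) = (5 + a)/(7 + a)
(63 + 27*F(-5)) - 44057 = (63 + 27*((5 - 5)/(7 - 5))) - 44057 = (63 + 27*(0/2)) - 44057 = (63 + 27*((1/2)*0)) - 44057 = (63 + 27*0) - 44057 = (63 + 0) - 44057 = 63 - 44057 = -43994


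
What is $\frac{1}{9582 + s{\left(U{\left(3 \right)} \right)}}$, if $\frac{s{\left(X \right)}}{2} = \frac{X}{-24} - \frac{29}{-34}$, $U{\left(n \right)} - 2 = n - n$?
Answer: $\frac{102}{977521} \approx 0.00010435$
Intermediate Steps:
$U{\left(n \right)} = 2$ ($U{\left(n \right)} = 2 + \left(n - n\right) = 2 + 0 = 2$)
$s{\left(X \right)} = \frac{29}{17} - \frac{X}{12}$ ($s{\left(X \right)} = 2 \left(\frac{X}{-24} - \frac{29}{-34}\right) = 2 \left(X \left(- \frac{1}{24}\right) - - \frac{29}{34}\right) = 2 \left(- \frac{X}{24} + \frac{29}{34}\right) = 2 \left(\frac{29}{34} - \frac{X}{24}\right) = \frac{29}{17} - \frac{X}{12}$)
$\frac{1}{9582 + s{\left(U{\left(3 \right)} \right)}} = \frac{1}{9582 + \left(\frac{29}{17} - \frac{1}{6}\right)} = \frac{1}{9582 + \frac{157}{102}} = \frac{1}{\frac{977521}{102}} = \frac{102}{977521}$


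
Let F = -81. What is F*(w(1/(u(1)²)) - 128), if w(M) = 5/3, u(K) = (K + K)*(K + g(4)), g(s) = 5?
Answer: 10233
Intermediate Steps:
u(K) = 2*K*(5 + K) (u(K) = (K + K)*(K + 5) = (2*K)*(5 + K) = 2*K*(5 + K))
w(M) = 5/3 (w(M) = 5*(⅓) = 5/3)
F*(w(1/(u(1)²)) - 128) = -81*(5/3 - 128) = -81*(-379/3) = 10233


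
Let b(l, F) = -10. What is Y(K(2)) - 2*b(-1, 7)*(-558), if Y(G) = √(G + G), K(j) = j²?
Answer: -11160 + 2*√2 ≈ -11157.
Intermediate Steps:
Y(G) = √2*√G (Y(G) = √(2*G) = √2*√G)
Y(K(2)) - 2*b(-1, 7)*(-558) = √2*√(2²) - 2*(-10)*(-558) = √2*√4 + 20*(-558) = √2*2 - 11160 = 2*√2 - 11160 = -11160 + 2*√2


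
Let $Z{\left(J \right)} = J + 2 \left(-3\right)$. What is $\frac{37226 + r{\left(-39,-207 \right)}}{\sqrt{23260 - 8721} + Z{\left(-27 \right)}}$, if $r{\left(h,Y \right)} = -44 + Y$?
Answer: $\frac{48807}{538} + \frac{1479 \sqrt{14539}}{538} \approx 422.2$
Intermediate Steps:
$Z{\left(J \right)} = -6 + J$ ($Z{\left(J \right)} = J - 6 = -6 + J$)
$\frac{37226 + r{\left(-39,-207 \right)}}{\sqrt{23260 - 8721} + Z{\left(-27 \right)}} = \frac{37226 - 251}{\sqrt{23260 - 8721} - 33} = \frac{37226 - 251}{\sqrt{14539} - 33} = \frac{36975}{-33 + \sqrt{14539}}$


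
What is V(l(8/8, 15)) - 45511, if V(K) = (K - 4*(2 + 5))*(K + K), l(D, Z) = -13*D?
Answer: -44445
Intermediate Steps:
V(K) = 2*K*(-28 + K) (V(K) = (K - 4*7)*(2*K) = (K - 28)*(2*K) = (-28 + K)*(2*K) = 2*K*(-28 + K))
V(l(8/8, 15)) - 45511 = 2*(-104/8)*(-28 - 104/8) - 45511 = 2*(-13*1)*(-28 - 13*1) - 45511 = 2*(-13)*(-28 - 13) - 45511 = 2*(-13)*(-41) - 45511 = 1066 - 45511 = -44445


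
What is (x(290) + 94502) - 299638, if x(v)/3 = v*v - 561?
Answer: 45481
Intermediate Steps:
x(v) = -1683 + 3*v² (x(v) = 3*(v*v - 561) = 3*(v² - 561) = 3*(-561 + v²) = -1683 + 3*v²)
(x(290) + 94502) - 299638 = ((-1683 + 3*290²) + 94502) - 299638 = ((-1683 + 3*84100) + 94502) - 299638 = ((-1683 + 252300) + 94502) - 299638 = (250617 + 94502) - 299638 = 345119 - 299638 = 45481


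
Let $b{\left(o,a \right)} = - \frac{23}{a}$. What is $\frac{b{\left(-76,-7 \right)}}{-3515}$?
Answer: $- \frac{23}{24605} \approx -0.00093477$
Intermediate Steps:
$\frac{b{\left(-76,-7 \right)}}{-3515} = \frac{\left(-23\right) \frac{1}{-7}}{-3515} = \left(-23\right) \left(- \frac{1}{7}\right) \left(- \frac{1}{3515}\right) = \frac{23}{7} \left(- \frac{1}{3515}\right) = - \frac{23}{24605}$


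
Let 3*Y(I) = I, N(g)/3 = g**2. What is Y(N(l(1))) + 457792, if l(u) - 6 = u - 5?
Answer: 457796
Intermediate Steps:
l(u) = 1 + u (l(u) = 6 + (u - 5) = 6 + (-5 + u) = 1 + u)
N(g) = 3*g**2
Y(I) = I/3
Y(N(l(1))) + 457792 = (3*(1 + 1)**2)/3 + 457792 = (3*2**2)/3 + 457792 = (3*4)/3 + 457792 = (1/3)*12 + 457792 = 4 + 457792 = 457796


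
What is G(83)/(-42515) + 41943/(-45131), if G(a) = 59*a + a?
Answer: -401591805/383748893 ≈ -1.0465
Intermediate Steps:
G(a) = 60*a
G(83)/(-42515) + 41943/(-45131) = (60*83)/(-42515) + 41943/(-45131) = 4980*(-1/42515) + 41943*(-1/45131) = -996/8503 - 41943/45131 = -401591805/383748893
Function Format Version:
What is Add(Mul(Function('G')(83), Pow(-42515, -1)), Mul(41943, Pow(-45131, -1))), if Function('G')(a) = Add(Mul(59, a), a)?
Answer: Rational(-401591805, 383748893) ≈ -1.0465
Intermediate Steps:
Function('G')(a) = Mul(60, a)
Add(Mul(Function('G')(83), Pow(-42515, -1)), Mul(41943, Pow(-45131, -1))) = Add(Mul(Mul(60, 83), Pow(-42515, -1)), Mul(41943, Pow(-45131, -1))) = Add(Mul(4980, Rational(-1, 42515)), Mul(41943, Rational(-1, 45131))) = Add(Rational(-996, 8503), Rational(-41943, 45131)) = Rational(-401591805, 383748893)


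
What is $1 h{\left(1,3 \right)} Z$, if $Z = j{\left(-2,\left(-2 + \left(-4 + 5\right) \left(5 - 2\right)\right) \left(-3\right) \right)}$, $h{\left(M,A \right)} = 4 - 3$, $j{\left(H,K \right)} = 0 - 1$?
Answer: $-1$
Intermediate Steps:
$j{\left(H,K \right)} = -1$
$h{\left(M,A \right)} = 1$ ($h{\left(M,A \right)} = 4 - 3 = 1$)
$Z = -1$
$1 h{\left(1,3 \right)} Z = 1 \cdot 1 \left(-1\right) = 1 \left(-1\right) = -1$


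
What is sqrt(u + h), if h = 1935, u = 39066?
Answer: sqrt(41001) ≈ 202.49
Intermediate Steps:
sqrt(u + h) = sqrt(39066 + 1935) = sqrt(41001)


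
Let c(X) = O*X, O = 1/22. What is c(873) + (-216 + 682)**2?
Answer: 4778305/22 ≈ 2.1720e+5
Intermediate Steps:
O = 1/22 ≈ 0.045455
c(X) = X/22
c(873) + (-216 + 682)**2 = (1/22)*873 + (-216 + 682)**2 = 873/22 + 466**2 = 873/22 + 217156 = 4778305/22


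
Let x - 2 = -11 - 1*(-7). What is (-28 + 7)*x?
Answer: 42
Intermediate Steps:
x = -2 (x = 2 + (-11 - 1*(-7)) = 2 + (-11 + 7) = 2 - 4 = -2)
(-28 + 7)*x = (-28 + 7)*(-2) = -21*(-2) = 42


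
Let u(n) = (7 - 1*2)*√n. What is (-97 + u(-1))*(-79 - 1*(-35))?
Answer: 4268 - 220*I ≈ 4268.0 - 220.0*I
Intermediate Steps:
u(n) = 5*√n (u(n) = (7 - 2)*√n = 5*√n)
(-97 + u(-1))*(-79 - 1*(-35)) = (-97 + 5*√(-1))*(-79 - 1*(-35)) = (-97 + 5*I)*(-79 + 35) = (-97 + 5*I)*(-44) = 4268 - 220*I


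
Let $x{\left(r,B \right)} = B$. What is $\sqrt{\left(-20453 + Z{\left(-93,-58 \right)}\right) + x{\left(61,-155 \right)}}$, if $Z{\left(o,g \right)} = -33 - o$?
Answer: $2 i \sqrt{5137} \approx 143.35 i$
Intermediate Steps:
$\sqrt{\left(-20453 + Z{\left(-93,-58 \right)}\right) + x{\left(61,-155 \right)}} = \sqrt{\left(-20453 - -60\right) - 155} = \sqrt{\left(-20453 + \left(-33 + 93\right)\right) - 155} = \sqrt{\left(-20453 + 60\right) - 155} = \sqrt{-20393 - 155} = \sqrt{-20548} = 2 i \sqrt{5137}$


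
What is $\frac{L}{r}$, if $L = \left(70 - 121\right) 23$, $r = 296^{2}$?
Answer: $- \frac{1173}{87616} \approx -0.013388$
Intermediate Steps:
$r = 87616$
$L = -1173$ ($L = \left(-51\right) 23 = -1173$)
$\frac{L}{r} = - \frac{1173}{87616}$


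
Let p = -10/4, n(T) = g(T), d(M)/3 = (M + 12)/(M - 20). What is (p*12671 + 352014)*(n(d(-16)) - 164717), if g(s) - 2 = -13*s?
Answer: -158296844167/3 ≈ -5.2766e+10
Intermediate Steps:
d(M) = 3*(12 + M)/(-20 + M) (d(M) = 3*((M + 12)/(M - 20)) = 3*((12 + M)/(-20 + M)) = 3*(12 + M)/(-20 + M))
g(s) = 2 - 13*s
n(T) = 2 - 13*T
p = -5/2 (p = -10*¼ = -5/2 ≈ -2.5000)
(p*12671 + 352014)*(n(d(-16)) - 164717) = (-5/2*12671 + 352014)*((2 - 39*(12 - 16)/(-20 - 16)) - 164717) = (-63355/2 + 352014)*((2 - 39*(-4)/(-36)) - 164717) = 640673*((2 - 39*(-1)*(-4)/36) - 164717)/2 = 640673*((2 - 13*⅓) - 164717)/2 = 640673*((2 - 13/3) - 164717)/2 = 640673*(-7/3 - 164717)/2 = (640673/2)*(-494158/3) = -158296844167/3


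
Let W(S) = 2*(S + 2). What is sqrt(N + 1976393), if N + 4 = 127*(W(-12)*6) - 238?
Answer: 3*sqrt(217879) ≈ 1400.3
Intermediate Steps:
W(S) = 4 + 2*S (W(S) = 2*(2 + S) = 4 + 2*S)
N = -15482 (N = -4 + (127*((4 + 2*(-12))*6) - 238) = -4 + (127*((4 - 24)*6) - 238) = -4 + (127*(-20*6) - 238) = -4 + (127*(-120) - 238) = -4 + (-15240 - 238) = -4 - 15478 = -15482)
sqrt(N + 1976393) = sqrt(-15482 + 1976393) = sqrt(1960911) = 3*sqrt(217879)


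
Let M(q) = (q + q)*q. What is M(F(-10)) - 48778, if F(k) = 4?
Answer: -48746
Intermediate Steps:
M(q) = 2*q**2 (M(q) = (2*q)*q = 2*q**2)
M(F(-10)) - 48778 = 2*4**2 - 48778 = 2*16 - 48778 = 32 - 48778 = -48746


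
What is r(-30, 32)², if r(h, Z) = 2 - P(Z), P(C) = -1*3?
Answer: 25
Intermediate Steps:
P(C) = -3
r(h, Z) = 5 (r(h, Z) = 2 - 1*(-3) = 2 + 3 = 5)
r(-30, 32)² = 5² = 25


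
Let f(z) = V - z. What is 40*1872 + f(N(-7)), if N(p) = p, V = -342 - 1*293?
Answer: 74252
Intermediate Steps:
V = -635 (V = -342 - 293 = -635)
f(z) = -635 - z
40*1872 + f(N(-7)) = 40*1872 + (-635 - 1*(-7)) = 74880 + (-635 + 7) = 74880 - 628 = 74252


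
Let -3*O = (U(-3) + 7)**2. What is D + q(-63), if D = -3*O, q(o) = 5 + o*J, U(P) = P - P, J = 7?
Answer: -387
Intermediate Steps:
U(P) = 0
O = -49/3 (O = -(0 + 7)**2/3 = -1/3*7**2 = -1/3*49 = -49/3 ≈ -16.333)
q(o) = 5 + 7*o (q(o) = 5 + o*7 = 5 + 7*o)
D = 49 (D = -3*(-49)/3 = -1*(-49) = 49)
D + q(-63) = 49 + (5 + 7*(-63)) = 49 + (5 - 441) = 49 - 436 = -387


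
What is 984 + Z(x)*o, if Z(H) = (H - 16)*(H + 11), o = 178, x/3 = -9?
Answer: 123448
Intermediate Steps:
x = -27 (x = 3*(-9) = -27)
Z(H) = (-16 + H)*(11 + H)
984 + Z(x)*o = 984 + (-176 + (-27)² - 5*(-27))*178 = 984 + (-176 + 729 + 135)*178 = 984 + 688*178 = 984 + 122464 = 123448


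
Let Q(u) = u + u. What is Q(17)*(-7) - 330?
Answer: -568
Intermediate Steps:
Q(u) = 2*u
Q(17)*(-7) - 330 = (2*17)*(-7) - 330 = 34*(-7) - 330 = -238 - 330 = -568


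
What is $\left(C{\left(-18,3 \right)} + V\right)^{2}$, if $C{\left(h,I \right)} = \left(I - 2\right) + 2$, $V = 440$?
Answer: $196249$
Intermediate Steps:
$C{\left(h,I \right)} = I$ ($C{\left(h,I \right)} = \left(-2 + I\right) + 2 = I$)
$\left(C{\left(-18,3 \right)} + V\right)^{2} = \left(3 + 440\right)^{2} = 443^{2} = 196249$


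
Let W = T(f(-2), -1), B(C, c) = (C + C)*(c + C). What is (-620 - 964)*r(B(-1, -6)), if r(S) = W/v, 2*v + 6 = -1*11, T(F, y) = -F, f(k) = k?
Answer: 6336/17 ≈ 372.71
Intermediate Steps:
v = -17/2 (v = -3 + (-1*11)/2 = -3 + (1/2)*(-11) = -3 - 11/2 = -17/2 ≈ -8.5000)
B(C, c) = 2*C*(C + c) (B(C, c) = (2*C)*(C + c) = 2*C*(C + c))
W = 2 (W = -1*(-2) = 2)
r(S) = -4/17 (r(S) = 2/(-17/2) = 2*(-2/17) = -4/17)
(-620 - 964)*r(B(-1, -6)) = (-620 - 964)*(-4/17) = -1584*(-4/17) = 6336/17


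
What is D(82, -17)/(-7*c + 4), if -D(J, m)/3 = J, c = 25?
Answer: 82/57 ≈ 1.4386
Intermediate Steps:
D(J, m) = -3*J
D(82, -17)/(-7*c + 4) = (-3*82)/(-7*25 + 4) = -246/(-175 + 4) = -246/(-171) = -246*(-1/171) = 82/57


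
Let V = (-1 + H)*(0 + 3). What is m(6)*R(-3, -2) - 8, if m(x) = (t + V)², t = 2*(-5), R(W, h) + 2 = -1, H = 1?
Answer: -308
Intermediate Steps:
R(W, h) = -3 (R(W, h) = -2 - 1 = -3)
t = -10
V = 0 (V = (-1 + 1)*(0 + 3) = 0*3 = 0)
m(x) = 100 (m(x) = (-10 + 0)² = (-10)² = 100)
m(6)*R(-3, -2) - 8 = 100*(-3) - 8 = -300 - 8 = -308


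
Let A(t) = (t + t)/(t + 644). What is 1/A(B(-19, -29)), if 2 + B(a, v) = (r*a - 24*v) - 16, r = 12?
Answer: 547/450 ≈ 1.2156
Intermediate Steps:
B(a, v) = -18 - 24*v + 12*a (B(a, v) = -2 + ((12*a - 24*v) - 16) = -2 + ((-24*v + 12*a) - 16) = -2 + (-16 - 24*v + 12*a) = -18 - 24*v + 12*a)
A(t) = 2*t/(644 + t) (A(t) = (2*t)/(644 + t) = 2*t/(644 + t))
1/A(B(-19, -29)) = 1/(2*(-18 - 24*(-29) + 12*(-19))/(644 + (-18 - 24*(-29) + 12*(-19)))) = 1/(2*(-18 + 696 - 228)/(644 + (-18 + 696 - 228))) = 1/(2*450/(644 + 450)) = 1/(2*450/1094) = 1/(2*450*(1/1094)) = 1/(450/547) = 547/450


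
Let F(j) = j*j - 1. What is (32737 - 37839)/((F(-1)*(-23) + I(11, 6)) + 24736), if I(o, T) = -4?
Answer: -2551/12366 ≈ -0.20629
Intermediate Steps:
F(j) = -1 + j² (F(j) = j² - 1 = -1 + j²)
(32737 - 37839)/((F(-1)*(-23) + I(11, 6)) + 24736) = (32737 - 37839)/(((-1 + (-1)²)*(-23) - 4) + 24736) = -5102/(((-1 + 1)*(-23) - 4) + 24736) = -5102/((0*(-23) - 4) + 24736) = -5102/((0 - 4) + 24736) = -5102/(-4 + 24736) = -5102/24732 = -5102*1/24732 = -2551/12366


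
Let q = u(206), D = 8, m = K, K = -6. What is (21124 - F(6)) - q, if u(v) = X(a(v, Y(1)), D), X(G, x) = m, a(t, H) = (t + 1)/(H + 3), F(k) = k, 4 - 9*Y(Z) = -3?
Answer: 21124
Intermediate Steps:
Y(Z) = 7/9 (Y(Z) = 4/9 - ⅑*(-3) = 4/9 + ⅓ = 7/9)
m = -6
a(t, H) = (1 + t)/(3 + H)
X(G, x) = -6
u(v) = -6
q = -6
(21124 - F(6)) - q = (21124 - 1*6) - 1*(-6) = (21124 - 6) + 6 = 21118 + 6 = 21124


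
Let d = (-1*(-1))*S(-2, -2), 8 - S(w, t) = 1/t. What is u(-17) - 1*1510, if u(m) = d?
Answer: -3003/2 ≈ -1501.5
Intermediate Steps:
S(w, t) = 8 - 1/t
d = 17/2 (d = (-1*(-1))*(8 - 1/(-2)) = 1*(8 - 1*(-½)) = 1*(8 + ½) = 1*(17/2) = 17/2 ≈ 8.5000)
u(m) = 17/2
u(-17) - 1*1510 = 17/2 - 1*1510 = 17/2 - 1510 = -3003/2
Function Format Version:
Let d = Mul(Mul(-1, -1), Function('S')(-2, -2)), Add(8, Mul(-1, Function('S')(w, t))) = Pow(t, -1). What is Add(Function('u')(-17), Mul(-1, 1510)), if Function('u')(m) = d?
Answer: Rational(-3003, 2) ≈ -1501.5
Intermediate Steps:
Function('S')(w, t) = Add(8, Mul(-1, Pow(t, -1)))
d = Rational(17, 2) (d = Mul(Mul(-1, -1), Add(8, Mul(-1, Pow(-2, -1)))) = Mul(1, Add(8, Mul(-1, Rational(-1, 2)))) = Mul(1, Add(8, Rational(1, 2))) = Mul(1, Rational(17, 2)) = Rational(17, 2) ≈ 8.5000)
Function('u')(m) = Rational(17, 2)
Add(Function('u')(-17), Mul(-1, 1510)) = Add(Rational(17, 2), Mul(-1, 1510)) = Add(Rational(17, 2), -1510) = Rational(-3003, 2)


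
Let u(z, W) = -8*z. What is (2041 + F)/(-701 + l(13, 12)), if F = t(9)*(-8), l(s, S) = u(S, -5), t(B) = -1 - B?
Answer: -2121/797 ≈ -2.6612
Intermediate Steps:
l(s, S) = -8*S
F = 80 (F = (-1 - 1*9)*(-8) = (-1 - 9)*(-8) = -10*(-8) = 80)
(2041 + F)/(-701 + l(13, 12)) = (2041 + 80)/(-701 - 8*12) = 2121/(-701 - 96) = 2121/(-797) = 2121*(-1/797) = -2121/797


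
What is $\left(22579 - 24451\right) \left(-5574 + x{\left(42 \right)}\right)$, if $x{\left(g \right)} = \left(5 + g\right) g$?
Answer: $6739200$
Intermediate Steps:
$x{\left(g \right)} = g \left(5 + g\right)$
$\left(22579 - 24451\right) \left(-5574 + x{\left(42 \right)}\right) = \left(22579 - 24451\right) \left(-5574 + 42 \left(5 + 42\right)\right) = - 1872 \left(-5574 + 42 \cdot 47\right) = - 1872 \left(-5574 + 1974\right) = \left(-1872\right) \left(-3600\right) = 6739200$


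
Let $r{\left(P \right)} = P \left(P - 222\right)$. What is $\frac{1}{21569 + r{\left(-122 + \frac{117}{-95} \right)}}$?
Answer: $\frac{9025}{578614704} \approx 1.5598 \cdot 10^{-5}$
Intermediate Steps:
$r{\left(P \right)} = P \left(-222 + P\right)$
$\frac{1}{21569 + r{\left(-122 + \frac{117}{-95} \right)}} = \frac{1}{21569 + \left(-122 + \frac{117}{-95}\right) \left(-222 - \left(122 - \frac{117}{-95}\right)\right)} = \frac{1}{21569 + \left(-122 + 117 \left(- \frac{1}{95}\right)\right) \left(-222 + \left(-122 + 117 \left(- \frac{1}{95}\right)\right)\right)} = \frac{1}{21569 + \left(-122 - \frac{117}{95}\right) \left(-222 - \frac{11707}{95}\right)} = \frac{1}{21569 - \frac{11707 \left(-222 - \frac{11707}{95}\right)}{95}} = \frac{1}{21569 - - \frac{383954479}{9025}} = \frac{1}{21569 + \frac{383954479}{9025}} = \frac{1}{\frac{578614704}{9025}} = \frac{9025}{578614704}$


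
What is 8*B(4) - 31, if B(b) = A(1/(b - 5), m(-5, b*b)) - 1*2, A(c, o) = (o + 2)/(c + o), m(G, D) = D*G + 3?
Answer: -511/13 ≈ -39.308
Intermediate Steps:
m(G, D) = 3 + D*G
A(c, o) = (2 + o)/(c + o)
B(b) = -2 + (5 - 5*b²)/(3 + 1/(-5 + b) - 5*b²) (B(b) = (2 + (3 + (b*b)*(-5)))/(1/(b - 5) + (3 + (b*b)*(-5))) - 1*2 = (2 + (3 + b²*(-5)))/(1/(-5 + b) + (3 + b²*(-5))) - 2 = (2 + (3 - 5*b²))/(1/(-5 + b) + (3 - 5*b²)) - 2 = (5 - 5*b²)/(3 + 1/(-5 + b) - 5*b²) - 2 = -2 + (5 - 5*b²)/(3 + 1/(-5 + b) - 5*b²))
8*B(4) - 31 = 8*((-3 + 4 - 5*4³ + 25*4²)/(14 - 25*4² - 3*4 + 5*4³)) - 31 = 8*((-3 + 4 - 5*64 + 25*16)/(14 - 25*16 - 12 + 5*64)) - 31 = 8*((-3 + 4 - 320 + 400)/(14 - 400 - 12 + 320)) - 31 = 8*(81/(-78)) - 31 = 8*(-1/78*81) - 31 = 8*(-27/26) - 31 = -108/13 - 31 = -511/13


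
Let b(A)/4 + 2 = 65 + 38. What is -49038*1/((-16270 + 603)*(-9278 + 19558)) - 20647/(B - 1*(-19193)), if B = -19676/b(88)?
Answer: -83941103173477/77853790915060 ≈ -1.0782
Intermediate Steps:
b(A) = 404 (b(A) = -8 + 4*(65 + 38) = -8 + 4*103 = -8 + 412 = 404)
B = -4919/101 (B = -19676/404 = -19676*1/404 = -4919/101 ≈ -48.703)
-49038*1/((-16270 + 603)*(-9278 + 19558)) - 20647/(B - 1*(-19193)) = -49038*1/((-16270 + 603)*(-9278 + 19558)) - 20647/(-4919/101 - 1*(-19193)) = -49038/((-15667*10280)) - 20647/(-4919/101 + 19193) = -49038/(-161056760) - 20647/1933574/101 = -49038*(-1/161056760) - 20647*101/1933574 = 24519/80528380 - 2085347/1933574 = -83941103173477/77853790915060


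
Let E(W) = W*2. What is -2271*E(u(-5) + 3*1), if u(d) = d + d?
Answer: 31794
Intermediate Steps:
u(d) = 2*d
E(W) = 2*W
-2271*E(u(-5) + 3*1) = -4542*(2*(-5) + 3*1) = -4542*(-10 + 3) = -4542*(-7) = -2271*(-14) = 31794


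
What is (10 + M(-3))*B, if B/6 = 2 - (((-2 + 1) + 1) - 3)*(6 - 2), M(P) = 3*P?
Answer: 84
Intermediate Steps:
B = 84 (B = 6*(2 - (((-2 + 1) + 1) - 3)*(6 - 2)) = 6*(2 - ((-1 + 1) - 3)*4) = 6*(2 - (0 - 3)*4) = 6*(2 - (-3)*4) = 6*(2 - 1*(-12)) = 6*(2 + 12) = 6*14 = 84)
(10 + M(-3))*B = (10 + 3*(-3))*84 = (10 - 9)*84 = 1*84 = 84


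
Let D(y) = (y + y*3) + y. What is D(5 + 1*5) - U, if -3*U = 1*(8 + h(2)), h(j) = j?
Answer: 160/3 ≈ 53.333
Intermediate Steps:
D(y) = 5*y (D(y) = (y + 3*y) + y = 4*y + y = 5*y)
U = -10/3 (U = -(8 + 2)/3 = -10/3 ≈ -3.3333)
D(5 + 1*5) - U = 5*(5 + 1*5) - 1*(-10/3) = 5*(5 + 5) + 10/3 = 5*10 + 10/3 = 50 + 10/3 = 160/3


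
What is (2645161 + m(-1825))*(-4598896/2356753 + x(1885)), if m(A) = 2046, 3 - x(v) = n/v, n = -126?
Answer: 452350180150639/153188945 ≈ 2.9529e+6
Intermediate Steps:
x(v) = 3 + 126/v (x(v) = 3 - (-126)/v = 3 + 126/v)
(2645161 + m(-1825))*(-4598896/2356753 + x(1885)) = (2645161 + 2046)*(-4598896/2356753 + (3 + 126/1885)) = 2647207*(-4598896*1/2356753 + (3 + 126*(1/1885))) = 2647207*(-4598896/2356753 + (3 + 126/1885)) = 2647207*(-4598896/2356753 + 5781/1885) = 2647207*(4955470133/4442479405) = 452350180150639/153188945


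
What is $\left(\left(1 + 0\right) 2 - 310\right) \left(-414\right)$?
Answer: $127512$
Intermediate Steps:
$\left(\left(1 + 0\right) 2 - 310\right) \left(-414\right) = \left(1 \cdot 2 - 310\right) \left(-414\right) = \left(2 - 310\right) \left(-414\right) = \left(-308\right) \left(-414\right) = 127512$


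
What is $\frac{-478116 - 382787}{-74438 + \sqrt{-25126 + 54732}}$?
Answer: $\frac{32041948757}{2770493119} + \frac{860903 \sqrt{29606}}{5540986238} \approx 11.592$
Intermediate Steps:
$\frac{-478116 - 382787}{-74438 + \sqrt{-25126 + 54732}} = - \frac{860903}{-74438 + \sqrt{29606}}$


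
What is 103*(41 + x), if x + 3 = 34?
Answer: 7416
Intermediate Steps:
x = 31 (x = -3 + 34 = 31)
103*(41 + x) = 103*(41 + 31) = 103*72 = 7416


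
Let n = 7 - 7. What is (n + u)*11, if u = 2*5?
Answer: 110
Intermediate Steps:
n = 0
u = 10
(n + u)*11 = (0 + 10)*11 = 10*11 = 110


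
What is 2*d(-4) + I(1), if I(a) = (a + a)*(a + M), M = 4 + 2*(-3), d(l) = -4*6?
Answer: -50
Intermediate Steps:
d(l) = -24
M = -2 (M = 4 - 6 = -2)
I(a) = 2*a*(-2 + a) (I(a) = (a + a)*(a - 2) = (2*a)*(-2 + a) = 2*a*(-2 + a))
2*d(-4) + I(1) = 2*(-24) + 2*1*(-2 + 1) = -48 + 2*1*(-1) = -48 - 2 = -50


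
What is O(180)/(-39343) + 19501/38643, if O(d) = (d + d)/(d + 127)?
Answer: 235525036321/466741785543 ≈ 0.50461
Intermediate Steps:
O(d) = 2*d/(127 + d) (O(d) = (2*d)/(127 + d) = 2*d/(127 + d))
O(180)/(-39343) + 19501/38643 = (2*180/(127 + 180))/(-39343) + 19501/38643 = (2*180/307)*(-1/39343) + 19501*(1/38643) = (2*180*(1/307))*(-1/39343) + 19501/38643 = (360/307)*(-1/39343) + 19501/38643 = -360/12078301 + 19501/38643 = 235525036321/466741785543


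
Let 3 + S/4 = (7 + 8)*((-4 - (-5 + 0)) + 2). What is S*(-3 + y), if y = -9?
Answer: -2016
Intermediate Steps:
S = 168 (S = -12 + 4*((7 + 8)*((-4 - (-5 + 0)) + 2)) = -12 + 4*(15*((-4 - 1*(-5)) + 2)) = -12 + 4*(15*((-4 + 5) + 2)) = -12 + 4*(15*(1 + 2)) = -12 + 4*(15*3) = -12 + 4*45 = -12 + 180 = 168)
S*(-3 + y) = 168*(-3 - 9) = 168*(-12) = -2016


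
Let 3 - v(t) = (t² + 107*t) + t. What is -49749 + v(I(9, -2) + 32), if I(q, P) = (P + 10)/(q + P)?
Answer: -2666770/49 ≈ -54424.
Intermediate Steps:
I(q, P) = (10 + P)/(P + q)
v(t) = 3 - t² - 108*t (v(t) = 3 - ((t² + 107*t) + t) = 3 - (t² + 108*t) = 3 + (-t² - 108*t) = 3 - t² - 108*t)
-49749 + v(I(9, -2) + 32) = -49749 + (3 - ((10 - 2)/(-2 + 9) + 32)² - 108*((10 - 2)/(-2 + 9) + 32)) = -49749 + (3 - (8/7 + 32)² - 108*(8/7 + 32)) = -49749 + (3 - (232/7)² - 108*232/7) = -49749 + (3 - 1*53824/49 - 25056/7) = -49749 + (3 - 53824/49 - 25056/7) = -49749 - 229069/49 = -2666770/49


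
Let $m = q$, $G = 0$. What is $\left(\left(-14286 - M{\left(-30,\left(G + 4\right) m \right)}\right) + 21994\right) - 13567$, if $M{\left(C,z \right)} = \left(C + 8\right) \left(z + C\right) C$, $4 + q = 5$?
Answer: $11301$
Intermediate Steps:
$q = 1$ ($q = -4 + 5 = 1$)
$m = 1$
$M{\left(C,z \right)} = C \left(8 + C\right) \left(C + z\right)$ ($M{\left(C,z \right)} = \left(8 + C\right) \left(C + z\right) C = C \left(8 + C\right) \left(C + z\right)$)
$\left(\left(-14286 - M{\left(-30,\left(G + 4\right) m \right)}\right) + 21994\right) - 13567 = \left(\left(-14286 - - 30 \left(\left(-30\right)^{2} + 8 \left(-30\right) + 8 \left(0 + 4\right) 1 - 30 \left(0 + 4\right) 1\right)\right) + 21994\right) - 13567 = \left(\left(-14286 - - 30 \left(900 - 240 + 8 \cdot 4 \cdot 1 - 30 \cdot 4 \cdot 1\right)\right) + 21994\right) - 13567 = \left(\left(-14286 - - 30 \left(900 - 240 + 8 \cdot 4 - 120\right)\right) + 21994\right) - 13567 = \left(\left(-14286 - - 30 \left(900 - 240 + 32 - 120\right)\right) + 21994\right) - 13567 = \left(\left(-14286 - \left(-30\right) 572\right) + 21994\right) - 13567 = \left(\left(-14286 - -17160\right) + 21994\right) - 13567 = \left(\left(-14286 + 17160\right) + 21994\right) - 13567 = \left(2874 + 21994\right) - 13567 = 24868 - 13567 = 11301$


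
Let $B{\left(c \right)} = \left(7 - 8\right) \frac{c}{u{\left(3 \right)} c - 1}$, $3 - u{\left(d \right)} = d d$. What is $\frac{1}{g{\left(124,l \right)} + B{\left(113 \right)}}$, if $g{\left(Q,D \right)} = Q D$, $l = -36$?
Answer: $- \frac{679}{3030943} \approx -0.00022402$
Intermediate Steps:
$u{\left(d \right)} = 3 - d^{2}$ ($u{\left(d \right)} = 3 - d d = 3 - d^{2}$)
$B{\left(c \right)} = - \frac{c}{-1 - 6 c}$ ($B{\left(c \right)} = \left(7 - 8\right) \frac{c}{\left(3 - 3^{2}\right) c - 1} = - \frac{c}{\left(3 - 9\right) c - 1} = - \frac{c}{- 6 c - 1} = - \frac{c}{-1 - 6 c}$)
$g{\left(Q,D \right)} = D Q$
$\frac{1}{g{\left(124,l \right)} + B{\left(113 \right)}} = \frac{1}{\left(-36\right) 124 + \frac{113}{1 + 6 \cdot 113}} = \frac{1}{-4464 + \frac{113}{1 + 678}} = \frac{1}{-4464 + \frac{113}{679}} = \frac{1}{- \frac{3030943}{679}} = - \frac{679}{3030943}$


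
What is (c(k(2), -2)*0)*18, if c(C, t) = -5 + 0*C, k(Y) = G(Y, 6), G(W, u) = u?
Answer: 0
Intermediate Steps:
k(Y) = 6
c(C, t) = -5 (c(C, t) = -5 + 0 = -5)
(c(k(2), -2)*0)*18 = -5*0*18 = 0*18 = 0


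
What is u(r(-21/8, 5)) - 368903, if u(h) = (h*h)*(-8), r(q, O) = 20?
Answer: -372103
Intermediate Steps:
u(h) = -8*h**2 (u(h) = h**2*(-8) = -8*h**2)
u(r(-21/8, 5)) - 368903 = -8*20**2 - 368903 = -8*400 - 368903 = -3200 - 368903 = -372103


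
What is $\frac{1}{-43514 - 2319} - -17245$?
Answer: $\frac{790390084}{45833} \approx 17245.0$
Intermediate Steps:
$\frac{1}{-43514 - 2319} - -17245 = \frac{1}{-45833} + 17245 = - \frac{1}{45833} + 17245 = \frac{790390084}{45833}$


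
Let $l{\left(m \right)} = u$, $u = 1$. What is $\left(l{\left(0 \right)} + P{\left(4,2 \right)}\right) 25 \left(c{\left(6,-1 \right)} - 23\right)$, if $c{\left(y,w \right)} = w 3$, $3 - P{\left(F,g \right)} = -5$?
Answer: $-5850$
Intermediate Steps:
$P{\left(F,g \right)} = 8$ ($P{\left(F,g \right)} = 3 - -5 = 3 + 5 = 8$)
$c{\left(y,w \right)} = 3 w$
$l{\left(m \right)} = 1$
$\left(l{\left(0 \right)} + P{\left(4,2 \right)}\right) 25 \left(c{\left(6,-1 \right)} - 23\right) = \left(1 + 8\right) 25 \left(3 \left(-1\right) - 23\right) = 9 \cdot 25 \left(-3 - 23\right) = 225 \left(-26\right) = -5850$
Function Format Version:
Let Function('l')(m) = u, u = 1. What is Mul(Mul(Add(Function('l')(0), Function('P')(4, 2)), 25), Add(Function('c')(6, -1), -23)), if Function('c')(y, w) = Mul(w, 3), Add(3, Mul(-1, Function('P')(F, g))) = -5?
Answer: -5850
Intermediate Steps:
Function('P')(F, g) = 8 (Function('P')(F, g) = Add(3, Mul(-1, -5)) = Add(3, 5) = 8)
Function('c')(y, w) = Mul(3, w)
Function('l')(m) = 1
Mul(Mul(Add(Function('l')(0), Function('P')(4, 2)), 25), Add(Function('c')(6, -1), -23)) = Mul(Mul(Add(1, 8), 25), Add(Mul(3, -1), -23)) = Mul(Mul(9, 25), Add(-3, -23)) = Mul(225, -26) = -5850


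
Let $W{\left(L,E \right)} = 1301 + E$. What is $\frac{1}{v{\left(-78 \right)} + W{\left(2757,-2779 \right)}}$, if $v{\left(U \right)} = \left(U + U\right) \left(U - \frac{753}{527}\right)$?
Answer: $\frac{527}{5751098} \approx 9.1635 \cdot 10^{-5}$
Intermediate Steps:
$v{\left(U \right)} = 2 U \left(- \frac{753}{527} + U\right)$ ($v{\left(U \right)} = 2 U \left(U - \frac{753}{527}\right) = 2 U \left(- \frac{753}{527} + U\right)$)
$\frac{1}{v{\left(-78 \right)} + W{\left(2757,-2779 \right)}} = \frac{1}{\frac{2}{527} \left(-78\right) \left(-753 + 527 \left(-78\right)\right) + \left(1301 - 2779\right)} = \frac{1}{\frac{2}{527} \left(-78\right) \left(-753 - 41106\right) - 1478} = \frac{1}{\frac{2}{527} \left(-78\right) \left(-41859\right) - 1478} = \frac{1}{\frac{6530004}{527} - 1478} = \frac{1}{\frac{5751098}{527}} = \frac{527}{5751098}$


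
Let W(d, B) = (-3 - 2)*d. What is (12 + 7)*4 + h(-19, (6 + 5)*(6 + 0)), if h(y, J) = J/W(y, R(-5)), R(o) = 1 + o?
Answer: 7286/95 ≈ 76.695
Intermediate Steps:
W(d, B) = -5*d
h(y, J) = -J/(5*y) (h(y, J) = J/((-5*y)) = J*(-1/(5*y)) = -J/(5*y))
(12 + 7)*4 + h(-19, (6 + 5)*(6 + 0)) = (12 + 7)*4 - ⅕*(6 + 5)*(6 + 0)/(-19) = 19*4 - ⅕*11*6*(-1/19) = 76 - ⅕*66*(-1/19) = 76 + 66/95 = 7286/95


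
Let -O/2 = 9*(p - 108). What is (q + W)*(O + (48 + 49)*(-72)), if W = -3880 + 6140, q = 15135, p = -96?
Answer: -57612240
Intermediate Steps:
O = 3672 (O = -18*(-96 - 108) = -18*(-204) = -2*(-1836) = 3672)
W = 2260
(q + W)*(O + (48 + 49)*(-72)) = (15135 + 2260)*(3672 + (48 + 49)*(-72)) = 17395*(3672 + 97*(-72)) = 17395*(3672 - 6984) = 17395*(-3312) = -57612240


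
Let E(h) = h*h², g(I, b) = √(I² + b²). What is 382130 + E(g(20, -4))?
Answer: 382130 + 1664*√26 ≈ 3.9062e+5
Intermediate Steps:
E(h) = h³
382130 + E(g(20, -4)) = 382130 + (√(20² + (-4)²))³ = 382130 + (√(400 + 16))³ = 382130 + (√416)³ = 382130 + (4*√26)³ = 382130 + 1664*√26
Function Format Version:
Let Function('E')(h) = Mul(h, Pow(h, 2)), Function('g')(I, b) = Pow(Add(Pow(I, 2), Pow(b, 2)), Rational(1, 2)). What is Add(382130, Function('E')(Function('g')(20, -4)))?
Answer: Add(382130, Mul(1664, Pow(26, Rational(1, 2)))) ≈ 3.9062e+5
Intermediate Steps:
Function('E')(h) = Pow(h, 3)
Add(382130, Function('E')(Function('g')(20, -4))) = Add(382130, Pow(Pow(Add(Pow(20, 2), Pow(-4, 2)), Rational(1, 2)), 3)) = Add(382130, Pow(Pow(Add(400, 16), Rational(1, 2)), 3)) = Add(382130, Pow(Pow(416, Rational(1, 2)), 3)) = Add(382130, Pow(Mul(4, Pow(26, Rational(1, 2))), 3)) = Add(382130, Mul(1664, Pow(26, Rational(1, 2))))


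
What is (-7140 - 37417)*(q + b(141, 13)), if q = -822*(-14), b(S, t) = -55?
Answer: -510311321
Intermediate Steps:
q = 11508
(-7140 - 37417)*(q + b(141, 13)) = (-7140 - 37417)*(11508 - 55) = -44557*11453 = -510311321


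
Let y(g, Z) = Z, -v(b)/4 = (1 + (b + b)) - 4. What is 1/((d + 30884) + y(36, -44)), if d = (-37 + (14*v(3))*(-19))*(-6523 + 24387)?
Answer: 1/56391760 ≈ 1.7733e-8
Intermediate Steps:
v(b) = 12 - 8*b (v(b) = -4*((1 + (b + b)) - 4) = -4*((1 + 2*b) - 4) = -4*(-3 + 2*b) = 12 - 8*b)
d = 56360920 (d = (-37 + (14*(12 - 8*3))*(-19))*(-6523 + 24387) = (-37 + (14*(12 - 24))*(-19))*17864 = (-37 + (14*(-12))*(-19))*17864 = (-37 - 168*(-19))*17864 = (-37 + 3192)*17864 = 3155*17864 = 56360920)
1/((d + 30884) + y(36, -44)) = 1/((56360920 + 30884) - 44) = 1/(56391804 - 44) = 1/56391760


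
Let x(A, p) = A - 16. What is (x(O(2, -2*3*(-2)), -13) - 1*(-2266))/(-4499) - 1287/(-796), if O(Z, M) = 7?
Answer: 3993641/3581204 ≈ 1.1152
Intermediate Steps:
x(A, p) = -16 + A
(x(O(2, -2*3*(-2)), -13) - 1*(-2266))/(-4499) - 1287/(-796) = ((-16 + 7) - 1*(-2266))/(-4499) - 1287/(-796) = (-9 + 2266)*(-1/4499) - 1287*(-1/796) = 2257*(-1/4499) + 1287/796 = -2257/4499 + 1287/796 = 3993641/3581204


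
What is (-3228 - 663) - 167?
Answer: -4058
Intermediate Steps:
(-3228 - 663) - 167 = -3891 - 167 = -4058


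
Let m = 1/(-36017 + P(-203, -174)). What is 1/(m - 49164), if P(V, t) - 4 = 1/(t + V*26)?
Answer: -196342877/9653001210280 ≈ -2.0340e-5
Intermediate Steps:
P(V, t) = 4 + 1/(t + 26*V) (P(V, t) = 4 + 1/(t + V*26) = 4 + 1/(t + 26*V))
m = -5452/196342877 (m = 1/(-36017 + (1 + 4*(-174) + 104*(-203))/(-174 + 26*(-203))) = 1/(-36017 + (1 - 696 - 21112)/(-174 - 5278)) = 1/(-36017 - 21807/(-5452)) = 1/(-36017 - 1/5452*(-21807)) = 1/(-36017 + 21807/5452) = 1/(-196342877/5452) = -5452/196342877 ≈ -2.7768e-5)
1/(m - 49164) = 1/(-5452/196342877 - 49164) = 1/(-9653001210280/196342877) = -196342877/9653001210280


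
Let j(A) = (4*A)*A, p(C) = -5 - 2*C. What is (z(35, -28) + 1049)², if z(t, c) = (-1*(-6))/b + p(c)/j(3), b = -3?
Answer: 158281561/144 ≈ 1.0992e+6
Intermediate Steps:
j(A) = 4*A²
z(t, c) = -77/36 - c/18 (z(t, c) = -1*(-6)/(-3) + (-5 - 2*c)/((4*3²)) = 6*(-⅓) + (-5 - 2*c)/((4*9)) = -2 + (-5 - 2*c)/36 = -2 + (-5 - 2*c)*(1/36) = -2 + (-5/36 - c/18) = -77/36 - c/18)
(z(35, -28) + 1049)² = ((-77/36 - 1/18*(-28)) + 1049)² = ((-77/36 + 14/9) + 1049)² = (-7/12 + 1049)² = (12581/12)² = 158281561/144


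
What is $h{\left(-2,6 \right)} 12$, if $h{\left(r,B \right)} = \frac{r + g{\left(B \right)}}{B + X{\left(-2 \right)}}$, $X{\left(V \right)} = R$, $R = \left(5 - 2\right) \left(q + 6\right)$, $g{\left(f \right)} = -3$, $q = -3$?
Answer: $-4$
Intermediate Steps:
$R = 9$ ($R = \left(5 - 2\right) \left(-3 + 6\right) = 3 \cdot 3 = 9$)
$X{\left(V \right)} = 9$
$h{\left(r,B \right)} = \frac{-3 + r}{9 + B}$ ($h{\left(r,B \right)} = \frac{r - 3}{B + 9} = \frac{-3 + r}{9 + B}$)
$h{\left(-2,6 \right)} 12 = \frac{-3 - 2}{9 + 6} \cdot 12 = \frac{1}{15} \left(-5\right) 12 = \left(- \frac{1}{3}\right) 12 = -4$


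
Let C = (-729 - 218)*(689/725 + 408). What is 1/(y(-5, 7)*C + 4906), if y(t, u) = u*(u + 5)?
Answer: -725/23581550122 ≈ -3.0744e-8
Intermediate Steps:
y(t, u) = u*(5 + u)
C = -280775083/725 (C = -947*(689*(1/725) + 408) = -947*(689/725 + 408) = -947*296489/725 = -280775083/725 ≈ -3.8728e+5)
1/(y(-5, 7)*C + 4906) = 1/((7*(5 + 7))*(-280775083/725) + 4906) = 1/((7*12)*(-280775083/725) + 4906) = 1/(84*(-280775083/725) + 4906) = 1/(-23585106972/725 + 4906) = 1/(-23581550122/725) = -725/23581550122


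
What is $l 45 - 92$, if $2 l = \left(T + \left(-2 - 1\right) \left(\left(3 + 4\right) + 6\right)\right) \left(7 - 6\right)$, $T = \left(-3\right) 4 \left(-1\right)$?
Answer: $- \frac{1399}{2} \approx -699.5$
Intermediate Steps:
$T = 12$ ($T = \left(-12\right) \left(-1\right) = 12$)
$l = - \frac{27}{2}$ ($l = \frac{\left(12 + \left(-2 - 1\right) \left(\left(3 + 4\right) + 6\right)\right) \left(7 - 6\right)}{2} = \frac{\left(12 + \left(-2 - 1\right) \left(7 + 6\right)\right) 1}{2} = \frac{\left(12 - 39\right) 1}{2} = \frac{\left(-27\right) 1}{2} = \frac{1}{2} \left(-27\right) = - \frac{27}{2} \approx -13.5$)
$l 45 - 92 = \left(- \frac{27}{2}\right) 45 - 92 = - \frac{1215}{2} - 92 = - \frac{1399}{2}$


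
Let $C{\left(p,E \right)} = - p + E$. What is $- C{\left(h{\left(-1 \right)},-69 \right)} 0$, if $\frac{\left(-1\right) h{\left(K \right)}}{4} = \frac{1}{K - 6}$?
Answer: $0$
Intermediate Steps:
$h{\left(K \right)} = - \frac{4}{-6 + K}$ ($h{\left(K \right)} = - \frac{4}{K - 6} = - \frac{4}{-6 + K}$)
$C{\left(p,E \right)} = E - p$
$- C{\left(h{\left(-1 \right)},-69 \right)} 0 = - \left(-69 - - \frac{4}{-6 - 1}\right) 0 = - \left(-69 - - \frac{4}{-7}\right) 0 = - \left(-69 - \left(-4\right) \left(- \frac{1}{7}\right)\right) 0 = - \left(-69 - \frac{4}{7}\right) 0 = - \frac{\left(-487\right) 0}{7} = \left(-1\right) 0 = 0$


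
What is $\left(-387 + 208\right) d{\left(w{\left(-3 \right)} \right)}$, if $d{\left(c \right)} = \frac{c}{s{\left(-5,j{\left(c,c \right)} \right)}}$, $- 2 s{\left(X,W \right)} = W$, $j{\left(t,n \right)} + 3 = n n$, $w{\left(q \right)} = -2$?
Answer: $-716$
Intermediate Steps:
$j{\left(t,n \right)} = -3 + n^{2}$ ($j{\left(t,n \right)} = -3 + n n = -3 + n^{2}$)
$s{\left(X,W \right)} = - \frac{W}{2}$
$d{\left(c \right)} = \frac{c}{\frac{3}{2} - \frac{c^{2}}{2}}$ ($d{\left(c \right)} = \frac{c}{\left(- \frac{1}{2}\right) \left(-3 + c^{2}\right)} = \frac{c}{\frac{3}{2} - \frac{c^{2}}{2}}$)
$\left(-387 + 208\right) d{\left(w{\left(-3 \right)} \right)} = \left(-387 + 208\right) 2 \left(-2\right) \frac{1}{3 - \left(-2\right)^{2}} = - 179 \cdot 2 \left(-2\right) \frac{1}{3 - 4} = - 179 \cdot 2 \left(-2\right) \frac{1}{-1} = - 179 \cdot 2 \left(-2\right) \left(-1\right) = \left(-179\right) 4 = -716$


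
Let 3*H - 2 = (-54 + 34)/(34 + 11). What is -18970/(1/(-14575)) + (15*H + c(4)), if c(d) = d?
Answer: 2488389856/9 ≈ 2.7649e+8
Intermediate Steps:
H = 14/27 (H = ⅔ + ((-54 + 34)/(34 + 11))/3 = ⅔ + (-20/45)/3 = ⅔ + (-20*1/45)/3 = ⅔ + (⅓)*(-4/9) = ⅔ - 4/27 = 14/27 ≈ 0.51852)
-18970/(1/(-14575)) + (15*H + c(4)) = -18970/(1/(-14575)) + (15*(14/27) + 4) = -18970/(-1/14575) + (70/9 + 4) = -18970*(-14575) + 106/9 = 276487750 + 106/9 = 2488389856/9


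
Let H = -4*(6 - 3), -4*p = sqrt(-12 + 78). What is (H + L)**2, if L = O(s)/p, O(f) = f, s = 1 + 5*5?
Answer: 10160/33 + 416*sqrt(66)/11 ≈ 615.12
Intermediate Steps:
s = 26 (s = 1 + 25 = 26)
p = -sqrt(66)/4 (p = -sqrt(-12 + 78)/4 = -sqrt(66)/4 ≈ -2.0310)
L = -52*sqrt(66)/33 (L = 26/((-sqrt(66)/4)) = 26*(-2*sqrt(66)/33) = -52*sqrt(66)/33 ≈ -12.802)
H = -12 (H = -4*3 = -12)
(H + L)**2 = (-12 - 52*sqrt(66)/33)**2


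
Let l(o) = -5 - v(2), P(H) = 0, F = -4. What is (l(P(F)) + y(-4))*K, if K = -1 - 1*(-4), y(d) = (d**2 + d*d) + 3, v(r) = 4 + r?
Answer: 72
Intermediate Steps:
y(d) = 3 + 2*d**2 (y(d) = (d**2 + d**2) + 3 = 2*d**2 + 3 = 3 + 2*d**2)
l(o) = -11 (l(o) = -5 - (4 + 2) = -5 - 1*6 = -5 - 6 = -11)
K = 3 (K = -1 + 4 = 3)
(l(P(F)) + y(-4))*K = (-11 + (3 + 2*(-4)**2))*3 = (-11 + (3 + 2*16))*3 = (-11 + (3 + 32))*3 = (-11 + 35)*3 = 24*3 = 72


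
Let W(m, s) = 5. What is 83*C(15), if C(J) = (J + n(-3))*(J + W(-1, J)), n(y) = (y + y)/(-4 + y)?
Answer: 184260/7 ≈ 26323.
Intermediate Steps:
n(y) = 2*y/(-4 + y) (n(y) = (2*y)/(-4 + y) = 2*y/(-4 + y))
C(J) = (5 + J)*(6/7 + J) (C(J) = (J + 2*(-3)/(-4 - 3))*(J + 5) = (J + 2*(-3)/(-7))*(5 + J) = (J + 2*(-3)*(-⅐))*(5 + J) = (J + 6/7)*(5 + J) = (6/7 + J)*(5 + J) = (5 + J)*(6/7 + J))
83*C(15) = 83*(30/7 + 15² + (41/7)*15) = 83*(30/7 + 225 + 615/7) = 83*(2220/7) = 184260/7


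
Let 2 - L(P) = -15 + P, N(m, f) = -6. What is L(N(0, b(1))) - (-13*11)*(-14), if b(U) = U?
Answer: -1979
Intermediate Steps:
L(P) = 17 - P (L(P) = 2 - (-15 + P) = 2 + (15 - P) = 17 - P)
L(N(0, b(1))) - (-13*11)*(-14) = (17 - 1*(-6)) - (-13*11)*(-14) = (17 + 6) - (-143)*(-14) = 23 - 1*2002 = 23 - 2002 = -1979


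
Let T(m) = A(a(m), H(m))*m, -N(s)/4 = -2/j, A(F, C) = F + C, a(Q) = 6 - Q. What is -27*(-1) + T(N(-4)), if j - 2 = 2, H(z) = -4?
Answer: 27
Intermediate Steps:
A(F, C) = C + F
j = 4 (j = 2 + 2 = 4)
N(s) = 2 (N(s) = -(-8)/4 = -4*(-½) = 2)
T(m) = m*(2 - m) (T(m) = (-4 + (6 - m))*m = (2 - m)*m = m*(2 - m))
-27*(-1) + T(N(-4)) = -27*(-1) + 2*(2 - 1*2) = 27 + 2*(2 - 2) = 27 + 2*0 = 27 + 0 = 27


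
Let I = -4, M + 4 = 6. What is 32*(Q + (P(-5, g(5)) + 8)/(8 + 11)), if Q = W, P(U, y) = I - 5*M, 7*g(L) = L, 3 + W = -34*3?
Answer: -64032/19 ≈ -3370.1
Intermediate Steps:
M = 2 (M = -4 + 6 = 2)
W = -105 (W = -3 - 34*3 = -3 - 102 = -105)
g(L) = L/7
P(U, y) = -14 (P(U, y) = -4 - 5*2 = -4 - 10 = -14)
Q = -105
32*(Q + (P(-5, g(5)) + 8)/(8 + 11)) = 32*(-105 + (-14 + 8)/(8 + 11)) = 32*(-105 - 6/19) = 32*(-2001/19) = -64032/19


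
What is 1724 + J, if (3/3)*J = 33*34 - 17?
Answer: 2829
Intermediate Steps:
J = 1105 (J = 33*34 - 17 = 1122 - 17 = 1105)
1724 + J = 1724 + 1105 = 2829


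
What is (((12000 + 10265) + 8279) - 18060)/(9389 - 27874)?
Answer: -12484/18485 ≈ -0.67536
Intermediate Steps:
(((12000 + 10265) + 8279) - 18060)/(9389 - 27874) = ((22265 + 8279) - 18060)/(-18485) = (30544 - 18060)*(-1/18485) = 12484*(-1/18485) = -12484/18485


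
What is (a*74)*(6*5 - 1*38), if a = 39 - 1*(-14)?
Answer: -31376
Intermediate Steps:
a = 53 (a = 39 + 14 = 53)
(a*74)*(6*5 - 1*38) = (53*74)*(6*5 - 1*38) = 3922*(30 - 38) = 3922*(-8) = -31376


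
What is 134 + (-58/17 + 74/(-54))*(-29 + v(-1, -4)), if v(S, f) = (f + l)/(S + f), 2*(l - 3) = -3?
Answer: 82709/306 ≈ 270.29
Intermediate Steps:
l = 3/2 (l = 3 + (½)*(-3) = 3 - 3/2 = 3/2 ≈ 1.5000)
v(S, f) = (3/2 + f)/(S + f) (v(S, f) = (f + 3/2)/(S + f) = (3/2 + f)/(S + f))
134 + (-58/17 + 74/(-54))*(-29 + v(-1, -4)) = 134 + (-58/17 + 74/(-54))*(-29 + (3/2 - 4)/(-1 - 4)) = 134 + (-58*1/17 + 74*(-1/54))*(-29 - 5/2/(-5)) = 134 + (-58/17 - 37/27)*(-29 - ⅕*(-5/2)) = 134 - 2195*(-29 + ½)/459 = 134 - 2195/459*(-57/2) = 134 + 41705/306 = 82709/306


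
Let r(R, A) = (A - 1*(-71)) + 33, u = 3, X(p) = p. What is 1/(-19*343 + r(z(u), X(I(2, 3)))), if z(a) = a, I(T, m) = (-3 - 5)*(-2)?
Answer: -1/6397 ≈ -0.00015632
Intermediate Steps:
I(T, m) = 16 (I(T, m) = -8*(-2) = 16)
r(R, A) = 104 + A (r(R, A) = (A + 71) + 33 = (71 + A) + 33 = 104 + A)
1/(-19*343 + r(z(u), X(I(2, 3)))) = 1/(-19*343 + (104 + 16)) = 1/(-6517 + 120) = 1/(-6397) = -1/6397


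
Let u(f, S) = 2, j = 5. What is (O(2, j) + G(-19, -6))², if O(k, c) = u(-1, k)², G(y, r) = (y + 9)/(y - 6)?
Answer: 484/25 ≈ 19.360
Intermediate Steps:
G(y, r) = (9 + y)/(-6 + y)
O(k, c) = 4 (O(k, c) = 2² = 4)
(O(2, j) + G(-19, -6))² = (4 + (9 - 19)/(-6 - 19))² = (4 - 10/(-25))² = (4 - 1/25*(-10))² = (4 + ⅖)² = (22/5)² = 484/25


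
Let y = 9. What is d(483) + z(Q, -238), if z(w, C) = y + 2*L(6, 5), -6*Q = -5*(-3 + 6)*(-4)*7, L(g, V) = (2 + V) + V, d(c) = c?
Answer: 516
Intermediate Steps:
L(g, V) = 2 + 2*V
Q = -70 (Q = -(-5*(-3 + 6)*(-4))*7/6 = -(-15*(-4))*7/6 = -(-5*(-12))*7/6 = -10*7 = -1/6*420 = -70)
z(w, C) = 33 (z(w, C) = 9 + 2*(2 + 2*5) = 9 + 2*(2 + 10) = 9 + 2*12 = 9 + 24 = 33)
d(483) + z(Q, -238) = 483 + 33 = 516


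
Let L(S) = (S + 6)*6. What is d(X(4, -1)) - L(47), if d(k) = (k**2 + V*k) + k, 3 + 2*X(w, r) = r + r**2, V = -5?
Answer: -1239/4 ≈ -309.75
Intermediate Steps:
X(w, r) = -3/2 + r/2 + r**2/2 (X(w, r) = -3/2 + (r + r**2)/2 = -3/2 + (r/2 + r**2/2) = -3/2 + r/2 + r**2/2)
L(S) = 36 + 6*S (L(S) = (6 + S)*6 = 36 + 6*S)
d(k) = k**2 - 4*k (d(k) = (k**2 - 5*k) + k = k**2 - 4*k)
d(X(4, -1)) - L(47) = (-3/2 + (1/2)*(-1) + (1/2)*(-1)**2)*(-4 + (-3/2 + (1/2)*(-1) + (1/2)*(-1)**2)) - (36 + 6*47) = (-3/2 - 1/2 + (1/2)*1)*(-4 + (-3/2 - 1/2 + (1/2)*1)) - (36 + 282) = (-3/2 - 1/2 + 1/2)*(-4 + (-3/2 - 1/2 + 1/2)) - 1*318 = -3*(-4 - 3/2)/2 - 318 = -3/2*(-11/2) - 318 = 33/4 - 318 = -1239/4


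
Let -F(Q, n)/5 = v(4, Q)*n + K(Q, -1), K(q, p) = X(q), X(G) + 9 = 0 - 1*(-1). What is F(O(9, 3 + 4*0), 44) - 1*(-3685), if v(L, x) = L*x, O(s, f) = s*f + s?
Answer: -27955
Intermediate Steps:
X(G) = -8 (X(G) = -9 + (0 - 1*(-1)) = -9 + (0 + 1) = -9 + 1 = -8)
K(q, p) = -8
O(s, f) = s + f*s (O(s, f) = f*s + s = s + f*s)
F(Q, n) = 40 - 20*Q*n (F(Q, n) = -5*((4*Q)*n - 8) = -5*(4*Q*n - 8) = -5*(-8 + 4*Q*n) = 40 - 20*Q*n)
F(O(9, 3 + 4*0), 44) - 1*(-3685) = (40 - 20*9*(1 + (3 + 4*0))*44) - 1*(-3685) = (40 - 20*9*(1 + (3 + 0))*44) + 3685 = (40 - 20*9*(1 + 3)*44) + 3685 = (40 - 20*9*4*44) + 3685 = (40 - 20*36*44) + 3685 = (40 - 31680) + 3685 = -31640 + 3685 = -27955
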